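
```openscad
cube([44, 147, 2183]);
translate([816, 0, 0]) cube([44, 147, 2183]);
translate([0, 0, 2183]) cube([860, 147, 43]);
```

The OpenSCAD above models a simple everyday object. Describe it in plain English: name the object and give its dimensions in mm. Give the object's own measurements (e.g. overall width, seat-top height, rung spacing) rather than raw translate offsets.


A door frame. The clear opening is 772 mm wide and 2183 mm high. Two 44 mm wide jambs, 147 mm deep, stand either side of the opening from the floor to the top of the opening. A 43 mm thick head sits across the top of both jambs, spanning the full outside width of the frame.


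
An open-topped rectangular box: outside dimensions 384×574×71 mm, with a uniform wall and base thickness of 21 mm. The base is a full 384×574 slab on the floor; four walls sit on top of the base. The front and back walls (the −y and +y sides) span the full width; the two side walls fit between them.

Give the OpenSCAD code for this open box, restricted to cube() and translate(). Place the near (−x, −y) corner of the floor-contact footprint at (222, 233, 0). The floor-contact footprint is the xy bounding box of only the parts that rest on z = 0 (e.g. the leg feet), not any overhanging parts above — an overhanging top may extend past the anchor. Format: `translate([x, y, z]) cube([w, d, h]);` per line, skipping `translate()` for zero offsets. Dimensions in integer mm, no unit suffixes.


translate([222, 233, 0]) cube([384, 574, 21]);
translate([222, 233, 21]) cube([384, 21, 50]);
translate([222, 786, 21]) cube([384, 21, 50]);
translate([222, 254, 21]) cube([21, 532, 50]);
translate([585, 254, 21]) cube([21, 532, 50]);


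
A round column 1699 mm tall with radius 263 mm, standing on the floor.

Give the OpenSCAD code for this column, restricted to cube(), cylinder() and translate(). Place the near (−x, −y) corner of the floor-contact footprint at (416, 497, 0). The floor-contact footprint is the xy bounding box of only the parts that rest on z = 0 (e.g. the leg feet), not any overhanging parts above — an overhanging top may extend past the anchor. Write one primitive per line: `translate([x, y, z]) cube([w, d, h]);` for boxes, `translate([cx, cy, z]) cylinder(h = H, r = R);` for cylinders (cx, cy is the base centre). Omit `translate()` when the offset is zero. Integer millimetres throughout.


translate([679, 760, 0]) cylinder(h = 1699, r = 263);


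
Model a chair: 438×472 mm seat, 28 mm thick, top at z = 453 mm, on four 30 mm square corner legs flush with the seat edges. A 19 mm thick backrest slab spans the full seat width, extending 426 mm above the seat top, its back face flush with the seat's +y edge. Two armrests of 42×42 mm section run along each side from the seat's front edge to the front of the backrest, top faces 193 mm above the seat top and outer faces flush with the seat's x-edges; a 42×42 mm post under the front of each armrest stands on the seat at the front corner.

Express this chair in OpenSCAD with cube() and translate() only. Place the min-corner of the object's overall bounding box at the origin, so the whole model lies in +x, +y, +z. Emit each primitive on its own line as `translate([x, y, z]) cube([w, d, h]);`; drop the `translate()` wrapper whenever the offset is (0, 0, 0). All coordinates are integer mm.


translate([0, 0, 425]) cube([438, 472, 28]);
cube([30, 30, 425]);
translate([408, 0, 0]) cube([30, 30, 425]);
translate([0, 442, 0]) cube([30, 30, 425]);
translate([408, 442, 0]) cube([30, 30, 425]);
translate([0, 453, 453]) cube([438, 19, 426]);
translate([0, 0, 604]) cube([42, 453, 42]);
translate([396, 0, 604]) cube([42, 453, 42]);
translate([0, 0, 453]) cube([42, 42, 151]);
translate([396, 0, 453]) cube([42, 42, 151]);


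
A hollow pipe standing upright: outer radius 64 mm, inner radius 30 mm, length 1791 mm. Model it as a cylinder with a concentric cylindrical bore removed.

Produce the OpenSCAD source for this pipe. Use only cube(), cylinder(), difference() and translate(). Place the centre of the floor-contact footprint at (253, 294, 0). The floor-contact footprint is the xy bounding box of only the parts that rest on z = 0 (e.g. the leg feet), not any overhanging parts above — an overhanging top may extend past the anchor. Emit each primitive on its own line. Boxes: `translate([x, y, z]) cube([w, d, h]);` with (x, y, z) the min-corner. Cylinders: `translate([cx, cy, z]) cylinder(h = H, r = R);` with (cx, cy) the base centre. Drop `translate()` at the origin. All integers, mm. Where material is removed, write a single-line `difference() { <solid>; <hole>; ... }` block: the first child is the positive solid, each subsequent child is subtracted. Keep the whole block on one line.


difference() { translate([253, 294, 0]) cylinder(h = 1791, r = 64); translate([253, 294, 0]) cylinder(h = 1791, r = 30); }


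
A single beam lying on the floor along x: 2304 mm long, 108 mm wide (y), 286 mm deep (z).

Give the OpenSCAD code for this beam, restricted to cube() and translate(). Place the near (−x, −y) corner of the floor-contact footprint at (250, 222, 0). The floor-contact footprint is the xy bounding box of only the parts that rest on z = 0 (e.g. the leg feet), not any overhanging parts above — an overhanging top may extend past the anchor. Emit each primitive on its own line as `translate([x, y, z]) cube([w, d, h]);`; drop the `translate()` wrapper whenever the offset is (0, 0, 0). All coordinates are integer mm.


translate([250, 222, 0]) cube([2304, 108, 286]);


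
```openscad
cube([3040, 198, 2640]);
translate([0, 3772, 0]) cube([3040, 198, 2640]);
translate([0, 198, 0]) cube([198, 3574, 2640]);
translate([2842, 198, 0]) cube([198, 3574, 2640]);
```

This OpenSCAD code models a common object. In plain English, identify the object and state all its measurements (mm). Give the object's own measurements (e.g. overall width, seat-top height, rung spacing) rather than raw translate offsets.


The wall frame of a small rectangular building: four walls, each 2640 mm tall and 198 mm thick, enclosing a footprint 3040 mm (x) by 3970 mm (y) outside-to-outside, with no floor or roof. The front and back walls (the −y and +y sides) span the full width; the two side walls fit between them.


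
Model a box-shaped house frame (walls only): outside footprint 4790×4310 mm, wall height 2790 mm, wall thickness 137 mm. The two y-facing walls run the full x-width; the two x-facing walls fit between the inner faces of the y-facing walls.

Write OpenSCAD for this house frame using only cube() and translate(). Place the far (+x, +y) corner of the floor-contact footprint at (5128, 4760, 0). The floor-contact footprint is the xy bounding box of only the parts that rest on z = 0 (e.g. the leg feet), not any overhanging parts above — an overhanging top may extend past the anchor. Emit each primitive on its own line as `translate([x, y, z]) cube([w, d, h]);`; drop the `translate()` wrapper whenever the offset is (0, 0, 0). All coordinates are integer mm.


translate([338, 450, 0]) cube([4790, 137, 2790]);
translate([338, 4623, 0]) cube([4790, 137, 2790]);
translate([338, 587, 0]) cube([137, 4036, 2790]);
translate([4991, 587, 0]) cube([137, 4036, 2790]);


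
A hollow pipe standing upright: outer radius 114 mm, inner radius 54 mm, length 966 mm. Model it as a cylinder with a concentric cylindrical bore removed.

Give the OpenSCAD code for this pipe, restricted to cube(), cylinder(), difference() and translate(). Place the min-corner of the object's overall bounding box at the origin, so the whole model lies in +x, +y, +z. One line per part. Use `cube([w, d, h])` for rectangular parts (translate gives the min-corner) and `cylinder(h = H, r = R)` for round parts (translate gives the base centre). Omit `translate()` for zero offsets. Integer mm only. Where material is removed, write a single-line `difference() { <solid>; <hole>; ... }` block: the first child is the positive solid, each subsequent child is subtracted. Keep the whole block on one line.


difference() { translate([114, 114, 0]) cylinder(h = 966, r = 114); translate([114, 114, 0]) cylinder(h = 966, r = 54); }


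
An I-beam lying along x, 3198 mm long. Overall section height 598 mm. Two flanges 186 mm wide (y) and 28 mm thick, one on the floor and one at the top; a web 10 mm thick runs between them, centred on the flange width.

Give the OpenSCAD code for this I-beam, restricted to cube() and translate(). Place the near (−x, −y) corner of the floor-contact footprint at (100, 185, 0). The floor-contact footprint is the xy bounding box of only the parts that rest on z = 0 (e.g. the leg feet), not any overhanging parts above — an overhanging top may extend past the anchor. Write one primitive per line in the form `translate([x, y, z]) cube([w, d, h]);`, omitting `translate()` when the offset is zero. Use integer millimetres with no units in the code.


translate([100, 185, 0]) cube([3198, 186, 28]);
translate([100, 273, 28]) cube([3198, 10, 542]);
translate([100, 185, 570]) cube([3198, 186, 28]);


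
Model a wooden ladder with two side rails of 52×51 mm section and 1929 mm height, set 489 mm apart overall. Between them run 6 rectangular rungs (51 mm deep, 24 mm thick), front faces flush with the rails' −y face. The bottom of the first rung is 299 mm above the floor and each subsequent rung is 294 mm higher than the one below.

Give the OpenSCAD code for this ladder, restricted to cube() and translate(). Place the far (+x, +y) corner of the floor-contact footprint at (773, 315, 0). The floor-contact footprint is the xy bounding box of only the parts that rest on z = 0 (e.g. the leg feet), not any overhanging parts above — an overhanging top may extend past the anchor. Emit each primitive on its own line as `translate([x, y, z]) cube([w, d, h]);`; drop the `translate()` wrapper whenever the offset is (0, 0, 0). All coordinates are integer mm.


translate([284, 264, 0]) cube([52, 51, 1929]);
translate([721, 264, 0]) cube([52, 51, 1929]);
translate([336, 264, 299]) cube([385, 51, 24]);
translate([336, 264, 593]) cube([385, 51, 24]);
translate([336, 264, 887]) cube([385, 51, 24]);
translate([336, 264, 1181]) cube([385, 51, 24]);
translate([336, 264, 1475]) cube([385, 51, 24]);
translate([336, 264, 1769]) cube([385, 51, 24]);


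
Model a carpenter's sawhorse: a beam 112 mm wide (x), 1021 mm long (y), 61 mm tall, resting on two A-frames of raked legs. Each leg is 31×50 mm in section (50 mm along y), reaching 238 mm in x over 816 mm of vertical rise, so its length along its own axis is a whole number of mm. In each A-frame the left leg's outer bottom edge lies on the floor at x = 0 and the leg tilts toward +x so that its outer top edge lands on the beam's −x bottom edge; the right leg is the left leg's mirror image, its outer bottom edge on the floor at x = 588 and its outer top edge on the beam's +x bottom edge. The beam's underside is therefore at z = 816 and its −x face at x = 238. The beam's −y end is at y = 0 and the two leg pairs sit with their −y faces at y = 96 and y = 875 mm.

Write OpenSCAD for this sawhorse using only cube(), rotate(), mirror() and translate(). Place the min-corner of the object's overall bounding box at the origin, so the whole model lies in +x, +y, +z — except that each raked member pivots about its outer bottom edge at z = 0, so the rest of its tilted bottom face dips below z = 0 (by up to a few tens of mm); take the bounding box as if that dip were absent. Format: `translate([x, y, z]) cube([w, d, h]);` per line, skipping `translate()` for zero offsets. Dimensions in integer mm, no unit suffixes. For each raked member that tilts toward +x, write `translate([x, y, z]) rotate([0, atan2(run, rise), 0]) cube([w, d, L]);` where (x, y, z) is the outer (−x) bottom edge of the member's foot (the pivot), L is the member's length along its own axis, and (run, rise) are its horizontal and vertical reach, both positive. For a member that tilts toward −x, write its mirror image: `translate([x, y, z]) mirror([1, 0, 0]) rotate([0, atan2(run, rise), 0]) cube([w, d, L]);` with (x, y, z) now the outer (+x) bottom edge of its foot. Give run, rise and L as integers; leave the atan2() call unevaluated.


translate([238, 0, 816]) cube([112, 1021, 61]);
translate([0, 96, 0]) rotate([0, atan2(238, 816), 0]) cube([31, 50, 850]);
translate([588, 96, 0]) mirror([1, 0, 0]) rotate([0, atan2(238, 816), 0]) cube([31, 50, 850]);
translate([0, 875, 0]) rotate([0, atan2(238, 816), 0]) cube([31, 50, 850]);
translate([588, 875, 0]) mirror([1, 0, 0]) rotate([0, atan2(238, 816), 0]) cube([31, 50, 850]);


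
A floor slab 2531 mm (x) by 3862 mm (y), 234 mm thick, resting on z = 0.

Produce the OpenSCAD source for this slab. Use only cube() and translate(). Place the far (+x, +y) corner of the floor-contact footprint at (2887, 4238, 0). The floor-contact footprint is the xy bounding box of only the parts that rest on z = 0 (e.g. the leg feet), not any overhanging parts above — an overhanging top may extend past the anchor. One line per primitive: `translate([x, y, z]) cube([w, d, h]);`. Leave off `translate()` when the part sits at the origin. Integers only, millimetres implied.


translate([356, 376, 0]) cube([2531, 3862, 234]);


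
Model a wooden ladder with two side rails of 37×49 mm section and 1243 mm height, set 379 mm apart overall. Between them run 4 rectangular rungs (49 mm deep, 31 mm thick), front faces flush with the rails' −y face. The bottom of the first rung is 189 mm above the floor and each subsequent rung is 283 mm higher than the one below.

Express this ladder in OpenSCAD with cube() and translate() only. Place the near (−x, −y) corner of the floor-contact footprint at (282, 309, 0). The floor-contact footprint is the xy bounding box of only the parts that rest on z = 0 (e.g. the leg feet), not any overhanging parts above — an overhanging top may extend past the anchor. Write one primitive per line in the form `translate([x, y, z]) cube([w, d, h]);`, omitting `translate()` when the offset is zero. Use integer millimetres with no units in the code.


// rung span = 379 - 2*37 = 305
// rung[k] z = 189 + k*283
translate([282, 309, 0]) cube([37, 49, 1243]);
translate([624, 309, 0]) cube([37, 49, 1243]);
translate([319, 309, 189]) cube([305, 49, 31]);
translate([319, 309, 472]) cube([305, 49, 31]);
translate([319, 309, 755]) cube([305, 49, 31]);
translate([319, 309, 1038]) cube([305, 49, 31]);


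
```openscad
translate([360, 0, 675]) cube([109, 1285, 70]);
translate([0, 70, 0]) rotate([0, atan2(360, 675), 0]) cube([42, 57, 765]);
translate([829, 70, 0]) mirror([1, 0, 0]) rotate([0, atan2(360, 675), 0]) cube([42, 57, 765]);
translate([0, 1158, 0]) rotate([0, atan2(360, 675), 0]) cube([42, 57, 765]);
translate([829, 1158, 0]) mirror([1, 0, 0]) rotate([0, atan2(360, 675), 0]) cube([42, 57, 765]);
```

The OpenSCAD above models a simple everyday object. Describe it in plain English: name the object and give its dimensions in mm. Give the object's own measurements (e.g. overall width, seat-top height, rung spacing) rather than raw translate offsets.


A sawhorse. A 109×1285×70 mm beam (x, y, z) sits on two A-frame leg pairs. Each pair is two raked legs of 42×57 mm section (57 mm along y) splaying symmetrically in x. Each leg rises 675 mm vertically over 360 mm of horizontal reach and is 765 mm long along its own axis. Every leg's outer bottom edge rests on the floor and its outer top edge meets a bottom edge of the beam — the left legs (tilting toward +x) meet the beam's −x bottom edge, the right legs (their mirror images, tilting toward −x) meet its +x bottom edge — so the leg tops tuck under the beam, the beam's underside is 675 mm above the floor, and the feet are 829 mm apart outside-to-outside with the beam centred between them. The two leg pairs are set in 70 mm from either end of the beam.


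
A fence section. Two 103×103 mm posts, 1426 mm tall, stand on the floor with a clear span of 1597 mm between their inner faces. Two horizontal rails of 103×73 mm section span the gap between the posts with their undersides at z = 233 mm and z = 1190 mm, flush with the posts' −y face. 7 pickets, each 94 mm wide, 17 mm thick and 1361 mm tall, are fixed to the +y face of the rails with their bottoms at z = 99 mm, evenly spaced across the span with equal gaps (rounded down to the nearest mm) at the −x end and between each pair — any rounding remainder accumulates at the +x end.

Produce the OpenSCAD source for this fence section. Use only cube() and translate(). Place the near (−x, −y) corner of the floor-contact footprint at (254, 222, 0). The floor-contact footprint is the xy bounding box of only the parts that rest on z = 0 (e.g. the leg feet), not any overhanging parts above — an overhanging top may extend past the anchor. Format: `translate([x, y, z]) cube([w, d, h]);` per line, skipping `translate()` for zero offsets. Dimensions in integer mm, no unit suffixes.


translate([254, 222, 0]) cube([103, 103, 1426]);
translate([1954, 222, 0]) cube([103, 103, 1426]);
translate([357, 222, 233]) cube([1597, 103, 73]);
translate([357, 222, 1190]) cube([1597, 103, 73]);
translate([474, 325, 99]) cube([94, 17, 1361]);
translate([685, 325, 99]) cube([94, 17, 1361]);
translate([896, 325, 99]) cube([94, 17, 1361]);
translate([1107, 325, 99]) cube([94, 17, 1361]);
translate([1318, 325, 99]) cube([94, 17, 1361]);
translate([1529, 325, 99]) cube([94, 17, 1361]);
translate([1740, 325, 99]) cube([94, 17, 1361]);


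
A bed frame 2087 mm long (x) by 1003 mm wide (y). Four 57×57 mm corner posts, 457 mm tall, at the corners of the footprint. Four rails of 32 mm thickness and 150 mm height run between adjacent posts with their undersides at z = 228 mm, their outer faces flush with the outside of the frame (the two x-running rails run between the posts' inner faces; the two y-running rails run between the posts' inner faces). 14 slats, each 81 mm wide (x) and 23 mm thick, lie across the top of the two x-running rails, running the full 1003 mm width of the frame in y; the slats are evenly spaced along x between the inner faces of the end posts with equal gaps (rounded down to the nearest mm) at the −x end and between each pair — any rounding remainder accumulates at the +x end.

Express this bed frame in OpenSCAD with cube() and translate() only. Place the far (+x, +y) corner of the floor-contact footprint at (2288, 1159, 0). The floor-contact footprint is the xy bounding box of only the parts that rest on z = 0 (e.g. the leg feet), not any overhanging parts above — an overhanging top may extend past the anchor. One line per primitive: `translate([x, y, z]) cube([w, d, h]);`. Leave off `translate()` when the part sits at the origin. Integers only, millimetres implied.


translate([201, 156, 0]) cube([57, 57, 457]);
translate([201, 1102, 0]) cube([57, 57, 457]);
translate([2231, 156, 0]) cube([57, 57, 457]);
translate([2231, 1102, 0]) cube([57, 57, 457]);
translate([258, 156, 228]) cube([1973, 32, 150]);
translate([258, 1127, 228]) cube([1973, 32, 150]);
translate([201, 213, 228]) cube([32, 889, 150]);
translate([2256, 213, 228]) cube([32, 889, 150]);
translate([313, 156, 378]) cube([81, 1003, 23]);
translate([449, 156, 378]) cube([81, 1003, 23]);
translate([585, 156, 378]) cube([81, 1003, 23]);
translate([721, 156, 378]) cube([81, 1003, 23]);
translate([857, 156, 378]) cube([81, 1003, 23]);
translate([993, 156, 378]) cube([81, 1003, 23]);
translate([1129, 156, 378]) cube([81, 1003, 23]);
translate([1265, 156, 378]) cube([81, 1003, 23]);
translate([1401, 156, 378]) cube([81, 1003, 23]);
translate([1537, 156, 378]) cube([81, 1003, 23]);
translate([1673, 156, 378]) cube([81, 1003, 23]);
translate([1809, 156, 378]) cube([81, 1003, 23]);
translate([1945, 156, 378]) cube([81, 1003, 23]);
translate([2081, 156, 378]) cube([81, 1003, 23]);


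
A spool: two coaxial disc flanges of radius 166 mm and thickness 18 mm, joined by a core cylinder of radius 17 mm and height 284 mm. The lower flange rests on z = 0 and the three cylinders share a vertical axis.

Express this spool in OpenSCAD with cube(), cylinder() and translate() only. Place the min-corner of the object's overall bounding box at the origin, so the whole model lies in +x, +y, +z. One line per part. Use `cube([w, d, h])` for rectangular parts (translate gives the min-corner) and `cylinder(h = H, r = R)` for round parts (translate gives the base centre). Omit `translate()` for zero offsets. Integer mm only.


translate([166, 166, 0]) cylinder(h = 18, r = 166);
translate([166, 166, 18]) cylinder(h = 284, r = 17);
translate([166, 166, 302]) cylinder(h = 18, r = 166);


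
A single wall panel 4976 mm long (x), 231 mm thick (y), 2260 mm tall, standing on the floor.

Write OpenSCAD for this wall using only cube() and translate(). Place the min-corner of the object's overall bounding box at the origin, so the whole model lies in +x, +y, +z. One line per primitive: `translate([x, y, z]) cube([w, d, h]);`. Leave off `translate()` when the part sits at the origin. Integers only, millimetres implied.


cube([4976, 231, 2260]);


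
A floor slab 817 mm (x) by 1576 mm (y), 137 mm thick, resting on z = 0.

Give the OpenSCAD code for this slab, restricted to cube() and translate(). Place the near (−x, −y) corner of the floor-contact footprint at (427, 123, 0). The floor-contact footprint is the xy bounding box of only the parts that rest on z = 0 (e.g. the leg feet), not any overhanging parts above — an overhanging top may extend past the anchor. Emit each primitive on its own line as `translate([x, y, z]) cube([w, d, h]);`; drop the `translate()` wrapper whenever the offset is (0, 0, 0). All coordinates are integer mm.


translate([427, 123, 0]) cube([817, 1576, 137]);


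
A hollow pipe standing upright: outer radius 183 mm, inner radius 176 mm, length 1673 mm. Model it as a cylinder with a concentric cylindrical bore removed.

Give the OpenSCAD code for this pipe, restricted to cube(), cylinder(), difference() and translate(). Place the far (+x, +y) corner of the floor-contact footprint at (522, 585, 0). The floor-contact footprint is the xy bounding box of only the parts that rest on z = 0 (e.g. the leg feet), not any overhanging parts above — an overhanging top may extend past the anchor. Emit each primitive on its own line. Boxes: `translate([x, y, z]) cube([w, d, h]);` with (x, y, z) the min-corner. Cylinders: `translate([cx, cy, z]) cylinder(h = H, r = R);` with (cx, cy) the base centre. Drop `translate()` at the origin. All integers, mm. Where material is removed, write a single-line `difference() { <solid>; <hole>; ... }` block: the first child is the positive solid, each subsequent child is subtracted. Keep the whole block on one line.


difference() { translate([339, 402, 0]) cylinder(h = 1673, r = 183); translate([339, 402, 0]) cylinder(h = 1673, r = 176); }


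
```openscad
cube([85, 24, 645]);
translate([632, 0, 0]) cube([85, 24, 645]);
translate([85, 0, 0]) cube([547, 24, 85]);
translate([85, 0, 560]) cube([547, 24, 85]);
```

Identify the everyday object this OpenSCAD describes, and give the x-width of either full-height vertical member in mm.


A picture frame. The border width is 85 mm.

Four thin pieces enclosing a rectangular opening — a picture frame. The two full-height stiles are 645 mm tall; the top rail sits at z = 560 and is 85 mm tall, so the border above the opening is 645 − 560 = 85 mm, matching the stile x-width.


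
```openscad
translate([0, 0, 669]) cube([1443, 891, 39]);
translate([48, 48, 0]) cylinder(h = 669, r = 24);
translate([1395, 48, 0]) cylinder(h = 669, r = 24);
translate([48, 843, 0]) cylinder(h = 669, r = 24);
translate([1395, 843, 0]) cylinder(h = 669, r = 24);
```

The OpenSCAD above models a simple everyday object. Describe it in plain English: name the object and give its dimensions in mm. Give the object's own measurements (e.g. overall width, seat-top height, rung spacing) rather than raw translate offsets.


A rectangular dining table. The top is 1443×891×39 mm with its upper surface at z = 708 mm. It stands on four round legs of 48 mm diameter, each leg's bounding box inset 24 mm from the nearest pair of top edges, running from the floor to the underside of the top.


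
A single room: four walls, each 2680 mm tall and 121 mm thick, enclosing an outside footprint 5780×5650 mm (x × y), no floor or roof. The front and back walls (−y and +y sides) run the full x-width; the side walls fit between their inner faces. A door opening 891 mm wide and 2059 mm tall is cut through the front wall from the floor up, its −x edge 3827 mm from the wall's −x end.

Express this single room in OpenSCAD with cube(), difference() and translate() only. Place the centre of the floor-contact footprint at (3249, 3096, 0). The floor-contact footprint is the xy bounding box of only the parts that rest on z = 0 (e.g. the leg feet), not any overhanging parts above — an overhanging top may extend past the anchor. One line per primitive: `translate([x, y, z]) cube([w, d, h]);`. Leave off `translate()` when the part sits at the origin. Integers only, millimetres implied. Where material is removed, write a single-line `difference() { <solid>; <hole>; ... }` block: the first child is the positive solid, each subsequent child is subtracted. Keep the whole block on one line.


difference() { translate([359, 271, 0]) cube([5780, 121, 2680]); translate([4186, 271, 0]) cube([891, 121, 2059]); }
translate([359, 5800, 0]) cube([5780, 121, 2680]);
translate([359, 392, 0]) cube([121, 5408, 2680]);
translate([6018, 392, 0]) cube([121, 5408, 2680]);


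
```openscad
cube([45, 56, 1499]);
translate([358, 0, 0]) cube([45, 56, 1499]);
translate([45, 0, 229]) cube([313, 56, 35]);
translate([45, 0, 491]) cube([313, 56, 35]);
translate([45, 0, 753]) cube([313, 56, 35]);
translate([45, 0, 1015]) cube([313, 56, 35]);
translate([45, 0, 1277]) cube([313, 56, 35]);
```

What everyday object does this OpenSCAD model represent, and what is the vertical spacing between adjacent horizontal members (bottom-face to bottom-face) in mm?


A ladder. The rung spacing is 262 mm.

Two tall 45×56 posts with 5 short bars between them — a ladder. Adjacent rungs sit at z = 229 and z = 491, so the spacing is 491 − 229 = 262 mm.


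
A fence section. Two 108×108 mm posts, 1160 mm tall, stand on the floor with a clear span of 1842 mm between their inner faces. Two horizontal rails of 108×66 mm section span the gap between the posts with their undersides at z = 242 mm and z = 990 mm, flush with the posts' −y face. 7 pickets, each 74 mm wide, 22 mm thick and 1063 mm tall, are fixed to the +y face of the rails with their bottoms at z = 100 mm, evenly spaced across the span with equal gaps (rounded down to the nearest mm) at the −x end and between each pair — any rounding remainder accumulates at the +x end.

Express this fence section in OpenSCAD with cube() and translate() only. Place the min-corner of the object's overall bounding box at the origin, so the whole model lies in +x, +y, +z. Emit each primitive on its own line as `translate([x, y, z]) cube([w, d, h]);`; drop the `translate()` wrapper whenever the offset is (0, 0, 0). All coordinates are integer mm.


cube([108, 108, 1160]);
translate([1950, 0, 0]) cube([108, 108, 1160]);
translate([108, 0, 242]) cube([1842, 108, 66]);
translate([108, 0, 990]) cube([1842, 108, 66]);
translate([273, 108, 100]) cube([74, 22, 1063]);
translate([512, 108, 100]) cube([74, 22, 1063]);
translate([751, 108, 100]) cube([74, 22, 1063]);
translate([990, 108, 100]) cube([74, 22, 1063]);
translate([1229, 108, 100]) cube([74, 22, 1063]);
translate([1468, 108, 100]) cube([74, 22, 1063]);
translate([1707, 108, 100]) cube([74, 22, 1063]);


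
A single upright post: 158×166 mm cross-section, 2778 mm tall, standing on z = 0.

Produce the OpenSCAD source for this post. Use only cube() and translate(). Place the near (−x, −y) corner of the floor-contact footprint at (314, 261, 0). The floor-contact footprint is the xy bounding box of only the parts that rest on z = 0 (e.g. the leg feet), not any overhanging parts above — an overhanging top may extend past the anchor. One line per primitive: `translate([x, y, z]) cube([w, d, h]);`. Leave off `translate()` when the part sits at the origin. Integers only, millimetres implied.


translate([314, 261, 0]) cube([158, 166, 2778]);


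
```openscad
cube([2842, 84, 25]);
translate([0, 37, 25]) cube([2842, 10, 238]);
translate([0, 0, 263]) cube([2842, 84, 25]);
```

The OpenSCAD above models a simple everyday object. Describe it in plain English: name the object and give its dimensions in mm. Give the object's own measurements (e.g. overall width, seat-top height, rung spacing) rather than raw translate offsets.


An I-beam lying along x, 2842 mm long. Overall section height 288 mm. Two flanges 84 mm wide (y) and 25 mm thick, one on the floor and one at the top; a web 10 mm thick runs between them, centred on the flange width.


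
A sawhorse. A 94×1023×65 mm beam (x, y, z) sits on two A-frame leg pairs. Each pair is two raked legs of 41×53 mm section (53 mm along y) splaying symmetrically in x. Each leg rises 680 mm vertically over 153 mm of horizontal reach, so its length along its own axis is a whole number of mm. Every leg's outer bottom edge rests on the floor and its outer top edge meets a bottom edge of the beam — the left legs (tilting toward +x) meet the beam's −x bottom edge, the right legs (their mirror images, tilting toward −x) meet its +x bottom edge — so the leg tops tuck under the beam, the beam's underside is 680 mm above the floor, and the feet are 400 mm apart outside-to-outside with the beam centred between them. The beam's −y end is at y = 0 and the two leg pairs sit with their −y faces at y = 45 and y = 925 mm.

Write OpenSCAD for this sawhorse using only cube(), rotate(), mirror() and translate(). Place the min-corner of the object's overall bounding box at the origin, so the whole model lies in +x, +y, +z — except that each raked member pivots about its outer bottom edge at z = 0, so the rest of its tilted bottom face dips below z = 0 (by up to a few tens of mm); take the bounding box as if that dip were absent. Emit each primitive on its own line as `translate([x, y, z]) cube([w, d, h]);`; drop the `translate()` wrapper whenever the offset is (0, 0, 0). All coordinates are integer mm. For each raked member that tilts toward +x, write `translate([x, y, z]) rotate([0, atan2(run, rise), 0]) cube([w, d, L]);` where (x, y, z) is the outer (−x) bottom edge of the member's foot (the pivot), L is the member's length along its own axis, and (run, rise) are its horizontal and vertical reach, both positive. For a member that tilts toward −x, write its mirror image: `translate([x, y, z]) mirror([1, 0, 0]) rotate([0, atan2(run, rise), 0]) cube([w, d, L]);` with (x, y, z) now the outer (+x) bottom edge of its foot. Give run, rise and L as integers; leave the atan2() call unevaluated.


translate([153, 0, 680]) cube([94, 1023, 65]);
translate([0, 45, 0]) rotate([0, atan2(153, 680), 0]) cube([41, 53, 697]);
translate([400, 45, 0]) mirror([1, 0, 0]) rotate([0, atan2(153, 680), 0]) cube([41, 53, 697]);
translate([0, 925, 0]) rotate([0, atan2(153, 680), 0]) cube([41, 53, 697]);
translate([400, 925, 0]) mirror([1, 0, 0]) rotate([0, atan2(153, 680), 0]) cube([41, 53, 697]);


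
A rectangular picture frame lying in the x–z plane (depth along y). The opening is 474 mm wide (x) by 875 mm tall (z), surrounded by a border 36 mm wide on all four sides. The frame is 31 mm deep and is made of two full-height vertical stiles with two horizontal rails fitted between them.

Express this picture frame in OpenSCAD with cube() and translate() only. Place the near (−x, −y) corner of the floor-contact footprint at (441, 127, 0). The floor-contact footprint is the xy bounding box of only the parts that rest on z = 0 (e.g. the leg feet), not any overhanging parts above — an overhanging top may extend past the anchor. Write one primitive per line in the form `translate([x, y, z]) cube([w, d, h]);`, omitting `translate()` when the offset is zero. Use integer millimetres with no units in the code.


translate([441, 127, 0]) cube([36, 31, 947]);
translate([951, 127, 0]) cube([36, 31, 947]);
translate([477, 127, 0]) cube([474, 31, 36]);
translate([477, 127, 911]) cube([474, 31, 36]);


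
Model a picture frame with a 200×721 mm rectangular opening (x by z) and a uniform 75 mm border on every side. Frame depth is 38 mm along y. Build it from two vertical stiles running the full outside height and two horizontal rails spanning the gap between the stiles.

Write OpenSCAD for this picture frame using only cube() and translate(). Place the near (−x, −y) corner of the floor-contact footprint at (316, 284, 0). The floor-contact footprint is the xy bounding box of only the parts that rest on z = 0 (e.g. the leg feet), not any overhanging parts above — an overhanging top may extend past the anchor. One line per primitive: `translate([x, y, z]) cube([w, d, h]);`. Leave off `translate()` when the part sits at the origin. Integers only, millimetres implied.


translate([316, 284, 0]) cube([75, 38, 871]);
translate([591, 284, 0]) cube([75, 38, 871]);
translate([391, 284, 0]) cube([200, 38, 75]);
translate([391, 284, 796]) cube([200, 38, 75]);


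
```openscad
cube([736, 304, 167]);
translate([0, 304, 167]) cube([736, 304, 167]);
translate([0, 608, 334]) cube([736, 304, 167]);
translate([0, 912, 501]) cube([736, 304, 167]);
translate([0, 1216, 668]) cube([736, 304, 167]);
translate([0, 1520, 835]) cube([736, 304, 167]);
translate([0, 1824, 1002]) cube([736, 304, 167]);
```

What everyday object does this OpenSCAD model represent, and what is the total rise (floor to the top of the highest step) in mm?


A staircase. The total rise is 1169 mm.

7 identical blocks, each offset up and back from the previous — a staircase. Each step is 167 mm tall and there are 7 of them, so the total rise is 7 × 167 = 1169 mm.


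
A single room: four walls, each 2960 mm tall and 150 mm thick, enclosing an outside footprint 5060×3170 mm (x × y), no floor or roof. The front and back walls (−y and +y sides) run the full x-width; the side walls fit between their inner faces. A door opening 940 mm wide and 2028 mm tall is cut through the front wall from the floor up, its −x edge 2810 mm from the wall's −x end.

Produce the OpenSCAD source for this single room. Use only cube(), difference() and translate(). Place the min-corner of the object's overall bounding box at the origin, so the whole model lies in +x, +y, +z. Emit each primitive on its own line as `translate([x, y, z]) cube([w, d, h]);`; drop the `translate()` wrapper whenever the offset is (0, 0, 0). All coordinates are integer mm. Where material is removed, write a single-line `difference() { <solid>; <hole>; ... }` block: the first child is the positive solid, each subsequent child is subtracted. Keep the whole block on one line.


difference() { cube([5060, 150, 2960]); translate([2810, 0, 0]) cube([940, 150, 2028]); }
translate([0, 3020, 0]) cube([5060, 150, 2960]);
translate([0, 150, 0]) cube([150, 2870, 2960]);
translate([4910, 150, 0]) cube([150, 2870, 2960]);


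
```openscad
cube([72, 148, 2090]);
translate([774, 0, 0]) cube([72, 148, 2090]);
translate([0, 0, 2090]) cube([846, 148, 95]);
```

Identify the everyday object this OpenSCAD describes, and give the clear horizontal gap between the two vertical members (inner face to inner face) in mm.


A door frame. The clear opening width is 702 mm.

Two 2090 mm tall posts with a header on top — a door frame. The left jamb is 72 mm wide at x = 0; the right jamb starts at x = 774. The clear opening is 774 − 72 = 702 mm.


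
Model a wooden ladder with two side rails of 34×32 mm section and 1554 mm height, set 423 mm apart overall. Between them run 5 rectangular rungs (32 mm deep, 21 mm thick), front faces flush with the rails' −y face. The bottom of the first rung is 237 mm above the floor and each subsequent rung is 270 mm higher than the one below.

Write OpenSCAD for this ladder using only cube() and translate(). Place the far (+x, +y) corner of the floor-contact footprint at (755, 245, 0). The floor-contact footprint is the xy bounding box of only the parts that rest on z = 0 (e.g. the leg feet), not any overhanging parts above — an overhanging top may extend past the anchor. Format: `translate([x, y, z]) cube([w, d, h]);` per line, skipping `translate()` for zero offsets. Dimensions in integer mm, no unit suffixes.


// rung span = 423 - 2*34 = 355
// rung[k] z = 237 + k*270
translate([332, 213, 0]) cube([34, 32, 1554]);
translate([721, 213, 0]) cube([34, 32, 1554]);
translate([366, 213, 237]) cube([355, 32, 21]);
translate([366, 213, 507]) cube([355, 32, 21]);
translate([366, 213, 777]) cube([355, 32, 21]);
translate([366, 213, 1047]) cube([355, 32, 21]);
translate([366, 213, 1317]) cube([355, 32, 21]);


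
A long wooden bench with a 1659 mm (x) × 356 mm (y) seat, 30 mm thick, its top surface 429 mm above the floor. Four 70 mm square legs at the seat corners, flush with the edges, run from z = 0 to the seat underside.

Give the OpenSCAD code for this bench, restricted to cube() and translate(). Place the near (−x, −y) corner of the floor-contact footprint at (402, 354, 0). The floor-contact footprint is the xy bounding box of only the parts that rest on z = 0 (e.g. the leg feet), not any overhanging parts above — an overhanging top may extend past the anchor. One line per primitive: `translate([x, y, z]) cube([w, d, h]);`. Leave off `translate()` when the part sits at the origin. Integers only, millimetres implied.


// leg_h = 429 − 30 = 399
translate([402, 354, 399]) cube([1659, 356, 30]);
translate([402, 354, 0]) cube([70, 70, 399]);
translate([402, 640, 0]) cube([70, 70, 399]);
translate([1991, 354, 0]) cube([70, 70, 399]);
translate([1991, 640, 0]) cube([70, 70, 399]);


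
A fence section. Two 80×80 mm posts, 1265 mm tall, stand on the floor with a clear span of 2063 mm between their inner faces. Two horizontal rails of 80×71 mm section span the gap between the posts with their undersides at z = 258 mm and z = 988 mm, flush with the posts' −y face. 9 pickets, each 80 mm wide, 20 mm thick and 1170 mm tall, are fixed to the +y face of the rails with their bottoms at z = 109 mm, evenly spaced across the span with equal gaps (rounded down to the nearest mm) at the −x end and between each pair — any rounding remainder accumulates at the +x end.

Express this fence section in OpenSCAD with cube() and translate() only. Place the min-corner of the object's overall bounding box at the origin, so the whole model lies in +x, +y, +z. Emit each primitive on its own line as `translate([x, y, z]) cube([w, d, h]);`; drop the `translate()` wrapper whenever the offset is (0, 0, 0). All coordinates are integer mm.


cube([80, 80, 1265]);
translate([2143, 0, 0]) cube([80, 80, 1265]);
translate([80, 0, 258]) cube([2063, 80, 71]);
translate([80, 0, 988]) cube([2063, 80, 71]);
translate([214, 80, 109]) cube([80, 20, 1170]);
translate([428, 80, 109]) cube([80, 20, 1170]);
translate([642, 80, 109]) cube([80, 20, 1170]);
translate([856, 80, 109]) cube([80, 20, 1170]);
translate([1070, 80, 109]) cube([80, 20, 1170]);
translate([1284, 80, 109]) cube([80, 20, 1170]);
translate([1498, 80, 109]) cube([80, 20, 1170]);
translate([1712, 80, 109]) cube([80, 20, 1170]);
translate([1926, 80, 109]) cube([80, 20, 1170]);


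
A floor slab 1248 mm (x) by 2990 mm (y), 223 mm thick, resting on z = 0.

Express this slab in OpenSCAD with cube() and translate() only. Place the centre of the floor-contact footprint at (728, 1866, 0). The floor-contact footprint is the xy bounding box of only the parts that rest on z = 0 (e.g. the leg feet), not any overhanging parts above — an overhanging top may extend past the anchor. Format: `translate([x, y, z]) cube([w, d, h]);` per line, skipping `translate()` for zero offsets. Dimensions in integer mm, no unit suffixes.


translate([104, 371, 0]) cube([1248, 2990, 223]);


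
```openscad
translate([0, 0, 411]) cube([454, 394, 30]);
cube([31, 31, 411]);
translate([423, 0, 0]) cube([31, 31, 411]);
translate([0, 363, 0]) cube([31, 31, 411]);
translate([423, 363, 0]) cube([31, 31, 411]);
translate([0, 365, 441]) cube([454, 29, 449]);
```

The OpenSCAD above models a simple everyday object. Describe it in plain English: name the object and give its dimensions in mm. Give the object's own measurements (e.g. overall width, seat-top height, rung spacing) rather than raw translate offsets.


A chair. The seat is a 454×394×30 mm slab with its top at z = 441 mm, on four 31×31 mm corner legs (flush with the seat edges, standing on z = 0). A flat backrest 29 mm thick, 449 mm tall, spans the full seat width and rises from the seat top along its +y edge, rear face flush with the rear of the seat.
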